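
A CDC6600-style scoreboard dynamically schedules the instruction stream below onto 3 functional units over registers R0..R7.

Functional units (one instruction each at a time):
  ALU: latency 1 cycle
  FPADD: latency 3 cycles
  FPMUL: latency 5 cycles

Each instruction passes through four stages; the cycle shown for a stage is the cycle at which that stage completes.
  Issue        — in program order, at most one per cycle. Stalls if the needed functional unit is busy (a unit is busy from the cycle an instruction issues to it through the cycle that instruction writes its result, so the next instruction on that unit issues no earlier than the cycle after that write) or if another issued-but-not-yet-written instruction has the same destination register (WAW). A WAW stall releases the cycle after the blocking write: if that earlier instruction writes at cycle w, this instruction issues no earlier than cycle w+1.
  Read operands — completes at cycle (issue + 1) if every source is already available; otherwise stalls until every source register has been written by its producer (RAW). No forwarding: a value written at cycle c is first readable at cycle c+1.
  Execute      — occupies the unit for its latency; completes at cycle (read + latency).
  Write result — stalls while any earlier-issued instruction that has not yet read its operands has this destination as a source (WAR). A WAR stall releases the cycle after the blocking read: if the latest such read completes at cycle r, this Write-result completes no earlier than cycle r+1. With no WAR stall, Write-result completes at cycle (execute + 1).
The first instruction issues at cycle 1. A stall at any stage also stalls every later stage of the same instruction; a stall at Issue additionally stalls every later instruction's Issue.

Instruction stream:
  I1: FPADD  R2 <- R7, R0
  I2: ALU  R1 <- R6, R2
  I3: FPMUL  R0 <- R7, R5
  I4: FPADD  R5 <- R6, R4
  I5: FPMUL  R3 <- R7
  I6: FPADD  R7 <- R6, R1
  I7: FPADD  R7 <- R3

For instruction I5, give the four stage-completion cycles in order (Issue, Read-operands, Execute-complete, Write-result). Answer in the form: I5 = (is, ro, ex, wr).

t=1  issue I1 (FPADD)
t=2  I1 read-ops · issue I2 (ALU)
t=3  issue I3 (FPMUL)
t=4  I3 read-ops
t=5  I1 finished on FPADD
t=6  I1→R2
t=7  I2 read-ops · issue I4 (FPADD)
t=8  I2 finished on ALU · I4 read-ops
t=9  I2→R1 · I3 finished on FPMUL
t=10  I3→R0
t=11  I4 finished on FPADD · issue I5 (FPMUL)
t=12  I4→R5 · I5 read-ops
t=13  issue I6 (FPADD)
t=14  I6 read-ops
t=17  I5 finished on FPMUL · I6 finished on FPADD
t=18  I5→R3 · I6→R7
t=19  issue I7 (FPADD)
t=20  I7 read-ops
t=23  I7 finished on FPADD
t=24  I7→R7

I5 = (11, 12, 17, 18)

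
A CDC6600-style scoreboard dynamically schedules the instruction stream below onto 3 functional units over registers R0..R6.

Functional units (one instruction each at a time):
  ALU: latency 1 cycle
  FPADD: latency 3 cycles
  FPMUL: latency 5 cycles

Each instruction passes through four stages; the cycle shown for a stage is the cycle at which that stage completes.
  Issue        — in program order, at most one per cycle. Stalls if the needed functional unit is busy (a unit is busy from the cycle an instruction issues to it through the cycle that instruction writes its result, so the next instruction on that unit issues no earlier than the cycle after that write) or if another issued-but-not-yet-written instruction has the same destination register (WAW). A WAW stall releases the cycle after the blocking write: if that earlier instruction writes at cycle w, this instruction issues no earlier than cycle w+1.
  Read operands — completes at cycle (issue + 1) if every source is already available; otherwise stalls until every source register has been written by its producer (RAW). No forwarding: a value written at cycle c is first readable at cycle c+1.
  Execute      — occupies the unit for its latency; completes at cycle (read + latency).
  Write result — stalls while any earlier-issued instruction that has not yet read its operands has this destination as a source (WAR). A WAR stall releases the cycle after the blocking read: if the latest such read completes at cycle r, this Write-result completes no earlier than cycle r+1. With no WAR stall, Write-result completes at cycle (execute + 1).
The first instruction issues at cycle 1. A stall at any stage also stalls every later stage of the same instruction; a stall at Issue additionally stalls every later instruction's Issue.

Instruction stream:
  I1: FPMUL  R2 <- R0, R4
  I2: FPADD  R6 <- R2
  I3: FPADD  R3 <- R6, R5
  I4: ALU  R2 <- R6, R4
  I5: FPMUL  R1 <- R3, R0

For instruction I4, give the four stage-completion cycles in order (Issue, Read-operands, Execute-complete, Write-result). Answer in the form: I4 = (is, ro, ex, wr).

I4 = (15, 16, 17, 18)

I1: IS=1 RO=2 EX=7 WR=8
I2: IS=2 RO=9 EX=12 WR=13  [RAW R2: wait I1 write@8]
I3: IS=14 RO=15 EX=18 WR=19  [struct: FPADD busy until I2 writes@13]
I4: IS=15 RO=16 EX=17 WR=18
I5: IS=16 RO=20 EX=25 WR=26  [RAW R3: wait I3 write@19]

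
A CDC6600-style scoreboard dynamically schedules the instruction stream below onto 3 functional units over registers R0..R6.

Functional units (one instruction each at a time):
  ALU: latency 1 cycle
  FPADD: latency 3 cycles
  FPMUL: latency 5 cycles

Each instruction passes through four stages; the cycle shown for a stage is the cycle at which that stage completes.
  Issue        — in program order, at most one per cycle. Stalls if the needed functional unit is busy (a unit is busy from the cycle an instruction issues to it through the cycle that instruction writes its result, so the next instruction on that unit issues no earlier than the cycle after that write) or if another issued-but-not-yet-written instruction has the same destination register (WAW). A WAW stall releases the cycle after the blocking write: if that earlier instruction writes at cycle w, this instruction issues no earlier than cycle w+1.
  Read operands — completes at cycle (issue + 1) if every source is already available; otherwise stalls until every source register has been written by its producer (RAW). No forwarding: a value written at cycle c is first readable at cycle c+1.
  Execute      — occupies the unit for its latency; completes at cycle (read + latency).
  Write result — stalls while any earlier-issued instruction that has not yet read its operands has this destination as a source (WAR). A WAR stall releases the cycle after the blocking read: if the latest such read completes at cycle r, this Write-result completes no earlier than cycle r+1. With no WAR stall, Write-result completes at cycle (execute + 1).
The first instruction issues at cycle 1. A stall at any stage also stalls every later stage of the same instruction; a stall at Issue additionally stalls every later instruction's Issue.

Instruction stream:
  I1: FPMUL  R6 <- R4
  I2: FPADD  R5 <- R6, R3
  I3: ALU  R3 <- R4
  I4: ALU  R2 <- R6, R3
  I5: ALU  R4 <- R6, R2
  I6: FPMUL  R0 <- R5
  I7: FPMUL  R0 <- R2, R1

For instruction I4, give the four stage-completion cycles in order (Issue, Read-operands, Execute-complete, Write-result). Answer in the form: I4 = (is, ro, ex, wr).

  I1 | 1 | 2 | 7 | 8
  I2 | 2 | 9 | 12 | 13   RAW R6: wait I1 write@8
  I3 | 3 | 4 | 5 | 10   WAR R3: wait I2 read@9
  I4 | 11 | 12 | 13 | 14   struct: ALU busy until I3 writes@10
  I5 | 15 | 16 | 17 | 18   struct: ALU busy until I4 writes@14
  I6 | 16 | 17 | 22 | 23
  I7 | 24 | 25 | 30 | 31   struct: FPMUL busy until I6 writes@23

I4 = (11, 12, 13, 14)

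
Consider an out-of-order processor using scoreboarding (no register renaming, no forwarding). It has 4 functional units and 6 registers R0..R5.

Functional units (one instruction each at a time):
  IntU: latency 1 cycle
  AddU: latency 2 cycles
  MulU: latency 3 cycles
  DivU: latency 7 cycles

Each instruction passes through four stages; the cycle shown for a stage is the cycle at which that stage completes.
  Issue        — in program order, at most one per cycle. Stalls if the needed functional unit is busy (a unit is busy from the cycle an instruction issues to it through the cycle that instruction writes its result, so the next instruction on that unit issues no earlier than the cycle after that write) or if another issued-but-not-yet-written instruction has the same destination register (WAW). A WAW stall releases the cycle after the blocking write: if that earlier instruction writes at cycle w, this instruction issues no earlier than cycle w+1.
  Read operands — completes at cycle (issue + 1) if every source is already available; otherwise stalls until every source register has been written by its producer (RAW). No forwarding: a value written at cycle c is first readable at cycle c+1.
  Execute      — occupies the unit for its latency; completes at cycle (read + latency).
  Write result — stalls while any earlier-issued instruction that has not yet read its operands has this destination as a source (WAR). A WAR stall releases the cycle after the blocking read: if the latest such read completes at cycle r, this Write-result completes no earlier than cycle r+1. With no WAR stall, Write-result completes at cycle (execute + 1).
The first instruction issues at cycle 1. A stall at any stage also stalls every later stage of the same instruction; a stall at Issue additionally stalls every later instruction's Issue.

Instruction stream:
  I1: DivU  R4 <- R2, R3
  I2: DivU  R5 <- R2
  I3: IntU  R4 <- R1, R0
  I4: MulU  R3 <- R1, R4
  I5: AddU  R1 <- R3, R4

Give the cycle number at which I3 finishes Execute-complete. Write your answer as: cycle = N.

cycle = 14

1) issue 1, read 2, done 9, write 10
2) issue 11, read 12, done 19, write 20  <struct: DivU busy until I1 writes@10>
3) issue 12, read 13, done 14, write 15
4) issue 13, read 16, done 19, write 20  <RAW R4: wait I3 write@15>
5) issue 14, read 21, done 23, write 24  <RAW R3: wait I4 write@20>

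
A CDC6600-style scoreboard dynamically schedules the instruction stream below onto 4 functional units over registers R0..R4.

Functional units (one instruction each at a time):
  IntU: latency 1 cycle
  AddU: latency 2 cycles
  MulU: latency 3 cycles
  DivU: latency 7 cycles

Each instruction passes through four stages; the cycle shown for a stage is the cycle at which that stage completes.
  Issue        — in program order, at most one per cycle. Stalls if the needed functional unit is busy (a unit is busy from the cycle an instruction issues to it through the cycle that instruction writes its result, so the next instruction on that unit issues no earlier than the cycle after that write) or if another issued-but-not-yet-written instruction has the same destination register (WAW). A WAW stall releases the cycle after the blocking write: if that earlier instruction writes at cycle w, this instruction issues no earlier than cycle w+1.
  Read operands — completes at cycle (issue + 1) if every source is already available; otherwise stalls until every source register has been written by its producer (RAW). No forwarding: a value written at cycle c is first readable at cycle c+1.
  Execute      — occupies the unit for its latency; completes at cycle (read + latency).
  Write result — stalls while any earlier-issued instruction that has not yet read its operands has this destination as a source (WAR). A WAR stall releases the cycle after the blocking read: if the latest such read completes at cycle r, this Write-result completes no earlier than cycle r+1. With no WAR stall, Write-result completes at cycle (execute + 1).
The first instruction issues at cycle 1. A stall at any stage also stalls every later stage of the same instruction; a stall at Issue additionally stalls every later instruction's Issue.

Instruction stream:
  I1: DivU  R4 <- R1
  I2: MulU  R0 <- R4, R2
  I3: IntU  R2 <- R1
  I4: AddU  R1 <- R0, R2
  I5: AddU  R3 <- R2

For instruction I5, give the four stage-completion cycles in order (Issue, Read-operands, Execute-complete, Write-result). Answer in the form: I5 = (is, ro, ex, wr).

1) issue 1, read 2, done 9, write 10
2) issue 2, read 11, done 14, write 15  <RAW R4: wait I1 write@10>
3) issue 3, read 4, done 5, write 12  <WAR R2: wait I2 read@11>
4) issue 4, read 16, done 18, write 19  <RAW R0: wait I2 write@15>
5) issue 20, read 21, done 23, write 24  <struct: AddU busy until I4 writes@19>

I5 = (20, 21, 23, 24)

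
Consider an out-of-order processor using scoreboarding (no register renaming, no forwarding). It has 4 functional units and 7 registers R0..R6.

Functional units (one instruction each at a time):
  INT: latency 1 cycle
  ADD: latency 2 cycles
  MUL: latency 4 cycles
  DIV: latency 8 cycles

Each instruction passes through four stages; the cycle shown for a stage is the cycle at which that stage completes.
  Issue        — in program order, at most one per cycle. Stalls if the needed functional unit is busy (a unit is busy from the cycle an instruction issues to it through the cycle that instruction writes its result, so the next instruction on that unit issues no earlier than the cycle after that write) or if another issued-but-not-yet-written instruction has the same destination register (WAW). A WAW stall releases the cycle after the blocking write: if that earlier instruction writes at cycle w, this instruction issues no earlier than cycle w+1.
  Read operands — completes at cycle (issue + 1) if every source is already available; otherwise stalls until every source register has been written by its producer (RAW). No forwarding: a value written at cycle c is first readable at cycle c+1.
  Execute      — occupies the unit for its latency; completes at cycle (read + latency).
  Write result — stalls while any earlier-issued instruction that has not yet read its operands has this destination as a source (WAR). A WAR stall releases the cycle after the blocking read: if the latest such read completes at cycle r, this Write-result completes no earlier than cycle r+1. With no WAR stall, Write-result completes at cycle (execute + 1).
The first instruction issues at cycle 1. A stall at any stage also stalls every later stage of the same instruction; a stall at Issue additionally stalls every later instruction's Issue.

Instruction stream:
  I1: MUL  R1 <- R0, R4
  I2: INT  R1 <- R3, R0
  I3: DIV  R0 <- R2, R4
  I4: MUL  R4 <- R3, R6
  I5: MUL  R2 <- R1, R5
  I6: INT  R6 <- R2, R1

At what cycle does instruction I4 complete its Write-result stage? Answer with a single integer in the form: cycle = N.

cycle = 16

cycle 1: issue I1 (MUL)
cycle 2: I1 read-ops
cycle 6: I1 finished on MUL
cycle 7: I1→R1
cycle 8: issue I2 (INT)
cycle 9: I2 read-ops | issue I3 (DIV)
cycle 10: I2 finished on INT | I3 read-ops | issue I4 (MUL)
cycle 11: I2→R1 | I4 read-ops
cycle 15: I4 finished on MUL
cycle 16: I4→R4
cycle 17: issue I5 (MUL)
cycle 18: I3 finished on DIV | I5 read-ops | issue I6 (INT)
cycle 19: I3→R0
cycle 22: I5 finished on MUL
cycle 23: I5→R2
cycle 24: I6 read-ops
cycle 25: I6 finished on INT
cycle 26: I6→R6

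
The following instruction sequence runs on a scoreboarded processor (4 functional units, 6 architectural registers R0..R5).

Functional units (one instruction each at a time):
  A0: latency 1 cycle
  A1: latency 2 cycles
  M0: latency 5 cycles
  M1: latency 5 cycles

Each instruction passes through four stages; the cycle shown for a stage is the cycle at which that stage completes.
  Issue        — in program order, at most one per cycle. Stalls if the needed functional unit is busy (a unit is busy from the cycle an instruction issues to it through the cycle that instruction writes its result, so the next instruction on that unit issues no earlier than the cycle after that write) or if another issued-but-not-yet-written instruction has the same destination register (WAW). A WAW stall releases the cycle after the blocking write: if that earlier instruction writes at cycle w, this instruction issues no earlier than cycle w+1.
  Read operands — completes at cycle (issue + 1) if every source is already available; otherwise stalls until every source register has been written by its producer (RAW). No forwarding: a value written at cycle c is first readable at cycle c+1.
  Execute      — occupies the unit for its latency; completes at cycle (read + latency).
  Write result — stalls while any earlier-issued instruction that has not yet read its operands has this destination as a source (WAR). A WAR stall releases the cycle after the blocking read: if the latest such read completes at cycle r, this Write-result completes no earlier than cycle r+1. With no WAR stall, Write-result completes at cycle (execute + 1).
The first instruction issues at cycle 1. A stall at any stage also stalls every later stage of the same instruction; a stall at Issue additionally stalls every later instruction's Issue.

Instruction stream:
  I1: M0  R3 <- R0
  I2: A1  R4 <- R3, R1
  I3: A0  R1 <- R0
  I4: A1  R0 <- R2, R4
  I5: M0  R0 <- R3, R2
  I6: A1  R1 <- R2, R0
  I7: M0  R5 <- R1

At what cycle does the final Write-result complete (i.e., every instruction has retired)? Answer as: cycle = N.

[I1] 1/2/7/8
[I2] 2/9/11/12  (RAW R3: wait I1 write@8)
[I3] 3/4/5/10  (WAR R1: wait I2 read@9)
[I4] 13/14/16/17  (struct: A1 busy until I2 writes@12)
[I5] 18/19/24/25  (WAW R0: wait I4 write@17)
[I6] 19/26/28/29  (RAW R0: wait I5 write@25)
[I7] 26/30/35/36  (struct: M0 busy until I5 writes@25; RAW R1: wait I6 write@29)

cycle = 36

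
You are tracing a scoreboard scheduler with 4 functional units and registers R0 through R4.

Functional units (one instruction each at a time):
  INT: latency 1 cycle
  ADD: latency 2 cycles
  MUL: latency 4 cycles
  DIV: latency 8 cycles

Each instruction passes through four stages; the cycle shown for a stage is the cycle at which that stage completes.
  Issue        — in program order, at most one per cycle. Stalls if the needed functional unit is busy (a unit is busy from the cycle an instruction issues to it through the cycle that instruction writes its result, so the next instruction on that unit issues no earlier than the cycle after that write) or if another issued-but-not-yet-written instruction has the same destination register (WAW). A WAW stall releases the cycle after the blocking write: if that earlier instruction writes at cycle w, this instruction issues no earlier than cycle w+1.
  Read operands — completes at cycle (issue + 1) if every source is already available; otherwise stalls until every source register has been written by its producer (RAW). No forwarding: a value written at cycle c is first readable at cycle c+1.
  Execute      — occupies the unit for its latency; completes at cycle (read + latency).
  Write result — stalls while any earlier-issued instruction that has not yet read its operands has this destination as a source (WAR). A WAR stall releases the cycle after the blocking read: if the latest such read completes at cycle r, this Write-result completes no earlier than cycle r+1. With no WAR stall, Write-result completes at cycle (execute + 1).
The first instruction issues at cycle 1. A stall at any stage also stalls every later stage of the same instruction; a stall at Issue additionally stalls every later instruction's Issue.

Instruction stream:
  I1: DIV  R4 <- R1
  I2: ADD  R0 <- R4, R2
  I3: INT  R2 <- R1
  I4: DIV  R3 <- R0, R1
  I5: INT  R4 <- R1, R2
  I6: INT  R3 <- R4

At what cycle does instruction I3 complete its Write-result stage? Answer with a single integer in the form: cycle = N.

c1: issue I1 (DIV)
c2: I1 read-ops | issue I2 (ADD)
c3: issue I3 (INT)
c4: I3 read-ops
c5: I3 finished on INT
c10: I1 finished on DIV
c11: I1→R4
c12: I2 read-ops | issue I4 (DIV)
c13: I3→R2
c14: I2 finished on ADD | issue I5 (INT)
c15: I2→R0 | I5 read-ops
c16: I4 read-ops | I5 finished on INT
c17: I5→R4
c24: I4 finished on DIV
c25: I4→R3
c26: issue I6 (INT)
c27: I6 read-ops
c28: I6 finished on INT
c29: I6→R3

cycle = 13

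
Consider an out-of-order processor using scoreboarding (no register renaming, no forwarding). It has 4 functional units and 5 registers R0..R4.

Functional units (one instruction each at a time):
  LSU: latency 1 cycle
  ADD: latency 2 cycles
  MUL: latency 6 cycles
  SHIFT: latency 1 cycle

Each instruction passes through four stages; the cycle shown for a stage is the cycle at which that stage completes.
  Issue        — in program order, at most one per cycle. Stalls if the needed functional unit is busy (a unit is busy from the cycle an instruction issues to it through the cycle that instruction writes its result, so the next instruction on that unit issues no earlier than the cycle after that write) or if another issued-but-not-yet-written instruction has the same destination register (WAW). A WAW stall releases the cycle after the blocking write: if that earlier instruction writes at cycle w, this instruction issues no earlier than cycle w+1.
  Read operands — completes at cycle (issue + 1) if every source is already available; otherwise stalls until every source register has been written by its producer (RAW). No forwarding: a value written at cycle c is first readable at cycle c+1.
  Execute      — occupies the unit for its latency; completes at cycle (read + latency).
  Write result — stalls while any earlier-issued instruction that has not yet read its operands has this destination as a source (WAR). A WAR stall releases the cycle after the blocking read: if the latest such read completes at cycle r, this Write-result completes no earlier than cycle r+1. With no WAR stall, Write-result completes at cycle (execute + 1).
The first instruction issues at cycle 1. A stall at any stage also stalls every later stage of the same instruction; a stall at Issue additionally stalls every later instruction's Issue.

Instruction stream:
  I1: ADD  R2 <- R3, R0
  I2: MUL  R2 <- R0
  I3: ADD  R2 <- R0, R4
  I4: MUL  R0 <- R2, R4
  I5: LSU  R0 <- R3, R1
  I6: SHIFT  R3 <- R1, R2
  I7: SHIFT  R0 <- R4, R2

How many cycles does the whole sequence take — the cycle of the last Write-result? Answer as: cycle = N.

cycle = 36

1) issue 1, read 2, done 4, write 5
2) issue 6, read 7, done 13, write 14  <WAW R2: wait I1 write@5>
3) issue 15, read 16, done 18, write 19  <WAW R2: wait I2 write@14>
4) issue 16, read 20, done 26, write 27  <RAW R2: wait I3 write@19>
5) issue 28, read 29, done 30, write 31  <WAW R0: wait I4 write@27>
6) issue 29, read 30, done 31, write 32
7) issue 33, read 34, done 35, write 36  <struct: SHIFT busy until I6 writes@32>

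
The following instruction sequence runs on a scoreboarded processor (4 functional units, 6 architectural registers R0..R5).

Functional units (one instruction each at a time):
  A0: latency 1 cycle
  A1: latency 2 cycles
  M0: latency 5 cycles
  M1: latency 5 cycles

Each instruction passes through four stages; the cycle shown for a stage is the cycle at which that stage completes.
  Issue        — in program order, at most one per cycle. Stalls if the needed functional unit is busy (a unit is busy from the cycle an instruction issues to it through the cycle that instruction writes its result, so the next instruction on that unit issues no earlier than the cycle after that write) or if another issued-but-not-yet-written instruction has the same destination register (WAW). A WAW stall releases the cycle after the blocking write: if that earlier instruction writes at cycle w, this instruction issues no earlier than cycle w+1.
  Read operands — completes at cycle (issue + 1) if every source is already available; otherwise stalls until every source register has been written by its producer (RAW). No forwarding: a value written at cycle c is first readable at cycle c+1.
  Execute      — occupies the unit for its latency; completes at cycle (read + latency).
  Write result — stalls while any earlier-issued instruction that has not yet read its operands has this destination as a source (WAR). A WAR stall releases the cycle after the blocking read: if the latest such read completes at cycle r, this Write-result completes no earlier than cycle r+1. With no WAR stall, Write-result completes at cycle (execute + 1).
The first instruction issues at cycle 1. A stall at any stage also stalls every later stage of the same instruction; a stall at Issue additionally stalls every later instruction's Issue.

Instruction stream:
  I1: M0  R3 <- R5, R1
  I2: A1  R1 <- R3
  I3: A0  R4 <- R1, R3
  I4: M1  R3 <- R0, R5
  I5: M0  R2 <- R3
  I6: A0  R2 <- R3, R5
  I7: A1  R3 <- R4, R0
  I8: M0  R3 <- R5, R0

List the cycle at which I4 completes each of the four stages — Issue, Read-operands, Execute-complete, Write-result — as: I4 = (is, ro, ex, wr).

I4 = (9, 10, 15, 16)

c1: I1→M0
c2: I1 RO | I2→A1
c3: I3→A0
c7: I1 EX
c8: I1 WR R3
c9: I2 RO | I4→M1
c10: I4 RO | I5→M0
c11: I2 EX
c12: I2 WR R1
c13: I3 RO
c14: I3 EX
c15: I3 WR R4 | I4 EX
c16: I4 WR R3
c17: I5 RO
c22: I5 EX
c23: I5 WR R2
c24: I6→A0
c25: I6 RO | I7→A1
c26: I6 EX | I7 RO
c27: I6 WR R2
c28: I7 EX
c29: I7 WR R3
c30: I8→M0
c31: I8 RO
c36: I8 EX
c37: I8 WR R3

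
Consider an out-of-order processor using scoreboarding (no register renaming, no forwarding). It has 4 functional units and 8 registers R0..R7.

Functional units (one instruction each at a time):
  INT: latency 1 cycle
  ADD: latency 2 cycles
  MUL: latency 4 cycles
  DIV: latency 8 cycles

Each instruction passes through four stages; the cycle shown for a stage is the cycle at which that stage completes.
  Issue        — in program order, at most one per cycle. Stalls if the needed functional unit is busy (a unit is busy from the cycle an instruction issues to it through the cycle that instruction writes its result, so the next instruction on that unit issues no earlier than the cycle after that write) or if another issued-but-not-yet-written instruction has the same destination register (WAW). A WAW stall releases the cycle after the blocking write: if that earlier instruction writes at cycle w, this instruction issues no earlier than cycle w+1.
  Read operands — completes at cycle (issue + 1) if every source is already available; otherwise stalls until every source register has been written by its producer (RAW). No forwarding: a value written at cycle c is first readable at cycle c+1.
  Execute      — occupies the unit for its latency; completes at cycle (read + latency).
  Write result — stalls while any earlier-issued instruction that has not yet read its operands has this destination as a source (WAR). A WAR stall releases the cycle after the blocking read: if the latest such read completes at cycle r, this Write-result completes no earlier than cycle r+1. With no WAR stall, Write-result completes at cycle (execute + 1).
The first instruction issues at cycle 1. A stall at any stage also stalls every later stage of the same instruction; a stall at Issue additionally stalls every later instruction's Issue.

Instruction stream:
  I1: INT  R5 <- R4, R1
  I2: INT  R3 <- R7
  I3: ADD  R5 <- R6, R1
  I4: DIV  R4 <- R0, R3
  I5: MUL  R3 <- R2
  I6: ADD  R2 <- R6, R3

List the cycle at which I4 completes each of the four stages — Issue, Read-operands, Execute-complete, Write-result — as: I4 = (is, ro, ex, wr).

I4 = (7, 9, 17, 18)

1) issue 1, read 2, done 3, write 4
2) issue 5, read 6, done 7, write 8  <struct: INT busy until I1 writes@4>
3) issue 6, read 7, done 9, write 10
4) issue 7, read 9, done 17, write 18  <RAW R3: wait I2 write@8>
5) issue 9, read 10, done 14, write 15  <WAW R3: wait I2 write@8>
6) issue 11, read 16, done 18, write 19  <struct: ADD busy until I3 writes@10 / RAW R3: wait I5 write@15>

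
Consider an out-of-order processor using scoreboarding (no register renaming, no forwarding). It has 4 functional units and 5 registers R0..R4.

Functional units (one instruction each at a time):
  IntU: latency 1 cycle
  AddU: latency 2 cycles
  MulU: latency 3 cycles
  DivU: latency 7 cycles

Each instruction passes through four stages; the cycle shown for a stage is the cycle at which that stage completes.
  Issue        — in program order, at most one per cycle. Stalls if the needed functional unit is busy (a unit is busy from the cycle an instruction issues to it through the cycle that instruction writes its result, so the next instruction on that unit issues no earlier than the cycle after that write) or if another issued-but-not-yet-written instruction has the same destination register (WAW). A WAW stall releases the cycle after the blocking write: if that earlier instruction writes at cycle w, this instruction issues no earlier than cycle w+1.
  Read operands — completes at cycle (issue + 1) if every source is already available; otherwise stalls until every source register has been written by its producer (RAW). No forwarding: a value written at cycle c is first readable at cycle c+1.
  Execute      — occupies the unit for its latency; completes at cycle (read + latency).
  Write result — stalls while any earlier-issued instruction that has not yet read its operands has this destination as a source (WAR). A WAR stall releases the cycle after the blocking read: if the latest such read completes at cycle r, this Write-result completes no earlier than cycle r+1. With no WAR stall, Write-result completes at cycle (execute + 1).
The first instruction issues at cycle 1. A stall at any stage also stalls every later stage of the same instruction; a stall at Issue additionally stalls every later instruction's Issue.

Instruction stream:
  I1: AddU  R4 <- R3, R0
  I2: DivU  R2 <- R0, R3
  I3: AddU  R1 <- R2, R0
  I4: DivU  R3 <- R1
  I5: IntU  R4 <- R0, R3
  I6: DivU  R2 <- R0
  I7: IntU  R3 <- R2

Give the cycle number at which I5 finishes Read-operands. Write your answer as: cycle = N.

cycle = 25

I1 -> (1, 2, 4, 5)
I2 -> (2, 3, 10, 11)
I3 -> (6, 12, 14, 15)  // struct: AddU busy until I1 writes@5, RAW R2: wait I2 write@11
I4 -> (12, 16, 23, 24)  // struct: DivU busy until I2 writes@11, RAW R1: wait I3 write@15
I5 -> (13, 25, 26, 27)  // RAW R3: wait I4 write@24
I6 -> (25, 26, 33, 34)  // struct: DivU busy until I4 writes@24
I7 -> (28, 35, 36, 37)  // struct: IntU busy until I5 writes@27, RAW R2: wait I6 write@34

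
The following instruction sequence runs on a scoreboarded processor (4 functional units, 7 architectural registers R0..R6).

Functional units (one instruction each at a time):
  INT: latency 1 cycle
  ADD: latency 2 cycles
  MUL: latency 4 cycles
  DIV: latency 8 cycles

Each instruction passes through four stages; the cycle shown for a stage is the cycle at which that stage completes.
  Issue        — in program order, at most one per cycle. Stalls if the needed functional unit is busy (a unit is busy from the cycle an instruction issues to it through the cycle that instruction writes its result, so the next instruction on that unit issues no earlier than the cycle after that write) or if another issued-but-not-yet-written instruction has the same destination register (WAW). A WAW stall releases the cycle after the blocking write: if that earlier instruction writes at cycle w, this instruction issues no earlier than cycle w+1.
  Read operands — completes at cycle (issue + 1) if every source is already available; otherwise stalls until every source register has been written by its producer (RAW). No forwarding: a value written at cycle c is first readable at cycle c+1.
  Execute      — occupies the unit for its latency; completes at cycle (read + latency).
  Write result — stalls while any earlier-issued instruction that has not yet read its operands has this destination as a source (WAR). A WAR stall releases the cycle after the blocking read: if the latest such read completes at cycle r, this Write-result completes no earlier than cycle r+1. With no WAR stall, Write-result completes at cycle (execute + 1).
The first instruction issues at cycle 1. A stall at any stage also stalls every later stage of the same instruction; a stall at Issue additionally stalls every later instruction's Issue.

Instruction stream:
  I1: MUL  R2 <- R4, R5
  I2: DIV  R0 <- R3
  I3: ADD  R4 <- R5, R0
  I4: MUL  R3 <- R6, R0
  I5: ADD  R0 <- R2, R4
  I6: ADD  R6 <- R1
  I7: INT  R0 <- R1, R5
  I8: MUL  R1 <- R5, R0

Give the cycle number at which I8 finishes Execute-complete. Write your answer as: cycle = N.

cycle 1: I1 issues→MUL
cycle 2: I1 reads | I2 issues→DIV
cycle 3: I2 reads | I3 issues→ADD
cycle 6: I1 exec-done
cycle 7: I1 writes R2
cycle 8: I4 issues→MUL
cycle 11: I2 exec-done
cycle 12: I2 writes R0
cycle 13: I3 reads | I4 reads
cycle 15: I3 exec-done
cycle 16: I3 writes R4
cycle 17: I4 exec-done | I5 issues→ADD
cycle 18: I4 writes R3 | I5 reads
cycle 20: I5 exec-done
cycle 21: I5 writes R0
cycle 22: I6 issues→ADD
cycle 23: I6 reads | I7 issues→INT
cycle 24: I7 reads | I8 issues→MUL
cycle 25: I6 exec-done | I7 exec-done
cycle 26: I6 writes R6 | I7 writes R0
cycle 27: I8 reads
cycle 31: I8 exec-done
cycle 32: I8 writes R1

cycle = 31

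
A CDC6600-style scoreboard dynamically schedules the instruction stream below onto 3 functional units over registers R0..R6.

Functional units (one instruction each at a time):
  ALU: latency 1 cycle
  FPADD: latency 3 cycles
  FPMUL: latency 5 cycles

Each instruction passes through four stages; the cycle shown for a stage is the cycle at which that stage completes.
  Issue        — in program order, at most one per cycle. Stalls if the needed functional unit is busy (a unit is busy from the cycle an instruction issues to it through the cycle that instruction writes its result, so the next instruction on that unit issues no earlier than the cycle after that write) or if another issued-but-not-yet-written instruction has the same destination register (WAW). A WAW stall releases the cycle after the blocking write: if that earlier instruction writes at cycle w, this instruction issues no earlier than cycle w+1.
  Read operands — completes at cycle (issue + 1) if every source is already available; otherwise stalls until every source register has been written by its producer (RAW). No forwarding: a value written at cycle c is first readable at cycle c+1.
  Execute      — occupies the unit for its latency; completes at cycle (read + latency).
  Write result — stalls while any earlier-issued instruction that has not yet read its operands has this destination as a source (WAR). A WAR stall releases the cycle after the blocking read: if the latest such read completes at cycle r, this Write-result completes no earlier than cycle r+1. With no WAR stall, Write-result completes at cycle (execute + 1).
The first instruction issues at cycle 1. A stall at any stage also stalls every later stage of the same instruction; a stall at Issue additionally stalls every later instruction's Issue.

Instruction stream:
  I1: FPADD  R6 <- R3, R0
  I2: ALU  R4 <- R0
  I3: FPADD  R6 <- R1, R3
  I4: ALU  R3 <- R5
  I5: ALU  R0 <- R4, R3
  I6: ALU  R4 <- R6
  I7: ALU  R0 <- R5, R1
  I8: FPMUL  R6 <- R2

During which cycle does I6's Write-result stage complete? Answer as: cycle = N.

cycle = 19

I1 -> (1, 2, 5, 6)
I2 -> (2, 3, 4, 5)
I3 -> (7, 8, 11, 12)  // struct: FPADD busy until I1 writes@6
I4 -> (8, 9, 10, 11)
I5 -> (12, 13, 14, 15)  // struct: ALU busy until I4 writes@11
I6 -> (16, 17, 18, 19)  // struct: ALU busy until I5 writes@15
I7 -> (20, 21, 22, 23)  // struct: ALU busy until I6 writes@19
I8 -> (21, 22, 27, 28)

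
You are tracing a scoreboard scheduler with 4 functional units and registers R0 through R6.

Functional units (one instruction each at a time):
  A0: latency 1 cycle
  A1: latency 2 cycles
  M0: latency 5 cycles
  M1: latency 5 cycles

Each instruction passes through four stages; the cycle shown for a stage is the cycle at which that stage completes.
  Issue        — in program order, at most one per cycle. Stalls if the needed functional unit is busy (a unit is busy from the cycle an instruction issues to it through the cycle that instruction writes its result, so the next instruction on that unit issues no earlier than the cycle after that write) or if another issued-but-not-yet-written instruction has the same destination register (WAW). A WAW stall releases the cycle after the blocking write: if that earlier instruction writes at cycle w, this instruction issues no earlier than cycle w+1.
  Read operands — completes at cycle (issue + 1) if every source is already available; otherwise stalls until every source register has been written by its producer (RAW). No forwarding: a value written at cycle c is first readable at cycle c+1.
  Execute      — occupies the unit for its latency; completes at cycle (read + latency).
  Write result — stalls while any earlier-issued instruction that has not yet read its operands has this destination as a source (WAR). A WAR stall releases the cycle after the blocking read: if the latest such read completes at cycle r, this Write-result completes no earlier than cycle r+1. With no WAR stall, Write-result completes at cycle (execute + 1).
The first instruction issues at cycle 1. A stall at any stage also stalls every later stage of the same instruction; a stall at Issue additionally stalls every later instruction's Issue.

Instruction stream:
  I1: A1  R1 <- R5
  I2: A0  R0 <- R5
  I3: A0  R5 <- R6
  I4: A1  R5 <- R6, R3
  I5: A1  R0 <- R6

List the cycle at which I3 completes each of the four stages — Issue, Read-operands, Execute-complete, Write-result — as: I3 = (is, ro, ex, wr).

t=1  issue I1 (A1)
t=2  I1 read-ops; issue I2 (A0)
t=3  I2 read-ops
t=4  I1 finished on A1; I2 finished on A0
t=5  I1→R1; I2→R0
t=6  issue I3 (A0)
t=7  I3 read-ops
t=8  I3 finished on A0
t=9  I3→R5
t=10  issue I4 (A1)
t=11  I4 read-ops
t=13  I4 finished on A1
t=14  I4→R5
t=15  issue I5 (A1)
t=16  I5 read-ops
t=18  I5 finished on A1
t=19  I5→R0

I3 = (6, 7, 8, 9)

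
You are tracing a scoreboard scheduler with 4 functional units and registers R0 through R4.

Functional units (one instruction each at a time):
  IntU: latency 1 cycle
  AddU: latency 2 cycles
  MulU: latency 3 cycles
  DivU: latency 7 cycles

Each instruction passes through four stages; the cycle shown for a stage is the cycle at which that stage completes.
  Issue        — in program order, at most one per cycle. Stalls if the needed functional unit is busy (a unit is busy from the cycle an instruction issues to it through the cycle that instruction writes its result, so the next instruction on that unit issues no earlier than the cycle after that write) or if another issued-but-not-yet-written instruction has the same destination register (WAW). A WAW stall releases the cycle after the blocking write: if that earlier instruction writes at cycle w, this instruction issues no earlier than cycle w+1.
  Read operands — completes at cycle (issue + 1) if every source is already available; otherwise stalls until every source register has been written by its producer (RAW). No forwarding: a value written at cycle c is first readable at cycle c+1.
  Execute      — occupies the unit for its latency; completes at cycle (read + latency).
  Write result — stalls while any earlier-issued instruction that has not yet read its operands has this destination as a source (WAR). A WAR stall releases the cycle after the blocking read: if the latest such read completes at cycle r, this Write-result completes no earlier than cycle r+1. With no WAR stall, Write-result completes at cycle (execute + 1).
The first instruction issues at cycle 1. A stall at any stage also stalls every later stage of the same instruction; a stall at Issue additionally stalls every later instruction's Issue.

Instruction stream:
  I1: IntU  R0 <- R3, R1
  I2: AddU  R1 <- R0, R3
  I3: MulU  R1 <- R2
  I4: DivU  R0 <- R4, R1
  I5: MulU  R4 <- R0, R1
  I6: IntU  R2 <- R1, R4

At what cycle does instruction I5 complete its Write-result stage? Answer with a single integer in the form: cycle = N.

cycle 1: issue I1 (IntU)
cycle 2: I1 read-ops, issue I2 (AddU)
cycle 3: I1 finished on IntU
cycle 4: I1→R0
cycle 5: I2 read-ops
cycle 7: I2 finished on AddU
cycle 8: I2→R1
cycle 9: issue I3 (MulU)
cycle 10: I3 read-ops, issue I4 (DivU)
cycle 13: I3 finished on MulU
cycle 14: I3→R1
cycle 15: I4 read-ops, issue I5 (MulU)
cycle 16: issue I6 (IntU)
cycle 22: I4 finished on DivU
cycle 23: I4→R0
cycle 24: I5 read-ops
cycle 27: I5 finished on MulU
cycle 28: I5→R4
cycle 29: I6 read-ops
cycle 30: I6 finished on IntU
cycle 31: I6→R2

cycle = 28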